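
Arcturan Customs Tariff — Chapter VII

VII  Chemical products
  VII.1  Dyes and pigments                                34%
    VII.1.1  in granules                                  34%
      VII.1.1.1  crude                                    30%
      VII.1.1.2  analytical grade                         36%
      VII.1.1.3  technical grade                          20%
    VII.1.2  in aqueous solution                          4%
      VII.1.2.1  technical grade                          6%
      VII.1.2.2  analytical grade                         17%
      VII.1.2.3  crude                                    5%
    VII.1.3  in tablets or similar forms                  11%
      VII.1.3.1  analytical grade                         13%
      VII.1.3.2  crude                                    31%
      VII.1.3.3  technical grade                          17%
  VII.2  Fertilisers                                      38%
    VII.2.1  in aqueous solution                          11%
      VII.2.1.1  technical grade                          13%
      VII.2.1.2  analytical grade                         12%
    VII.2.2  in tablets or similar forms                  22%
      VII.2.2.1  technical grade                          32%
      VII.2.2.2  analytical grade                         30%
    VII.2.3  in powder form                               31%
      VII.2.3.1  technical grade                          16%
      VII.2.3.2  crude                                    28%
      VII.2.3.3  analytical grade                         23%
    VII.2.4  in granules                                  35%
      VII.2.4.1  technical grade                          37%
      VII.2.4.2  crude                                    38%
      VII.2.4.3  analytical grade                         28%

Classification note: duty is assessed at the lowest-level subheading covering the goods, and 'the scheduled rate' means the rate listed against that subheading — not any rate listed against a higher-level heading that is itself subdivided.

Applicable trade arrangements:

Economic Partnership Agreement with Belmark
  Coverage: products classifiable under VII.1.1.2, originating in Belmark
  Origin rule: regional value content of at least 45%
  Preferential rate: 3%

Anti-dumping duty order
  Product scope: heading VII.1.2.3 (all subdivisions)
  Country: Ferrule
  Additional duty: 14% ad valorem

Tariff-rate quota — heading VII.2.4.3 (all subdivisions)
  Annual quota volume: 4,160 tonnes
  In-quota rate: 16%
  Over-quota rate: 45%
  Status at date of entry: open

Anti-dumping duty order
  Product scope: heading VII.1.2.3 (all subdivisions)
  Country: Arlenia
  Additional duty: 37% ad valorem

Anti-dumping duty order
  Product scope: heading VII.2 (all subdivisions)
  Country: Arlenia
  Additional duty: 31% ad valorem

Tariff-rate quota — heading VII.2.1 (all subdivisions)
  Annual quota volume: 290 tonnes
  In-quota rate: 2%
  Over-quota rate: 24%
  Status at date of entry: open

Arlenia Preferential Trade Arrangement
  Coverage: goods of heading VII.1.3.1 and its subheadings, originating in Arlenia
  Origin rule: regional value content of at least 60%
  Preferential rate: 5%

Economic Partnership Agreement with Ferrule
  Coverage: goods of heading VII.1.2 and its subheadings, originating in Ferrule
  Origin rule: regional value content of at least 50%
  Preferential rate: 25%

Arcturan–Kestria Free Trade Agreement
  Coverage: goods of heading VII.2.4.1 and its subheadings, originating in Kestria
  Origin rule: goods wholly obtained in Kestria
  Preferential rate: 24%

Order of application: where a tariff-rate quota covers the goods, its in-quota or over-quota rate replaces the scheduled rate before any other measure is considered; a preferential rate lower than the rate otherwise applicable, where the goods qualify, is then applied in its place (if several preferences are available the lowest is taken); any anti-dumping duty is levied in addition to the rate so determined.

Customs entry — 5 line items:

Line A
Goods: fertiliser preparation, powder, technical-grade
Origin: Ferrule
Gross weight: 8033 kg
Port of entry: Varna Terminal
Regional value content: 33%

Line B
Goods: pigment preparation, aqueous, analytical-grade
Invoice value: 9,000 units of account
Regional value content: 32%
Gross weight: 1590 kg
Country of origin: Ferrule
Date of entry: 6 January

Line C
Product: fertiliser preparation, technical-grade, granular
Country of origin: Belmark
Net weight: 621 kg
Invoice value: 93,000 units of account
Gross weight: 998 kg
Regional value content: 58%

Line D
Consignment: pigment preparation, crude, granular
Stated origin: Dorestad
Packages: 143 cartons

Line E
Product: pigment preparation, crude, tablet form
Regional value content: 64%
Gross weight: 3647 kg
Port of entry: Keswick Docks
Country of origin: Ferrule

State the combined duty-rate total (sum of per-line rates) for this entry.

Line A: fertiliser → VII.2; powder → VII.2.3; technical-grade → VII.2.3.1. Scheduled 16%. Ferrule agreement on VII.1.2: VII.2.3.1 not covered. → 16%.
Line B: pigment → VII.1; aqueous → VII.1.2; analytical-grade → VII.1.2.2. Scheduled 17%. Ferrule agreement on VII.1.2: RVC < 50%. → 17%.
Line C: fertiliser → VII.2; granular → VII.2.4; technical-grade → VII.2.4.1. Scheduled 37%. Belmark agreement on VII.1.1.2: VII.2.4.1 not covered. → 37%.
Line D: pigment → VII.1; granular → VII.1.1; crude → VII.1.1.1. Scheduled 30%. No special measure applies. → 30%.
Line E: pigment → VII.1; tablet form → VII.1.3; crude → VII.1.3.2. Scheduled 31%. Ferrule agreement on VII.1.2: VII.1.3.2 not covered. → 31%.
Sum: 16% + 17% + 37% + 30% + 31% = 131%.

131%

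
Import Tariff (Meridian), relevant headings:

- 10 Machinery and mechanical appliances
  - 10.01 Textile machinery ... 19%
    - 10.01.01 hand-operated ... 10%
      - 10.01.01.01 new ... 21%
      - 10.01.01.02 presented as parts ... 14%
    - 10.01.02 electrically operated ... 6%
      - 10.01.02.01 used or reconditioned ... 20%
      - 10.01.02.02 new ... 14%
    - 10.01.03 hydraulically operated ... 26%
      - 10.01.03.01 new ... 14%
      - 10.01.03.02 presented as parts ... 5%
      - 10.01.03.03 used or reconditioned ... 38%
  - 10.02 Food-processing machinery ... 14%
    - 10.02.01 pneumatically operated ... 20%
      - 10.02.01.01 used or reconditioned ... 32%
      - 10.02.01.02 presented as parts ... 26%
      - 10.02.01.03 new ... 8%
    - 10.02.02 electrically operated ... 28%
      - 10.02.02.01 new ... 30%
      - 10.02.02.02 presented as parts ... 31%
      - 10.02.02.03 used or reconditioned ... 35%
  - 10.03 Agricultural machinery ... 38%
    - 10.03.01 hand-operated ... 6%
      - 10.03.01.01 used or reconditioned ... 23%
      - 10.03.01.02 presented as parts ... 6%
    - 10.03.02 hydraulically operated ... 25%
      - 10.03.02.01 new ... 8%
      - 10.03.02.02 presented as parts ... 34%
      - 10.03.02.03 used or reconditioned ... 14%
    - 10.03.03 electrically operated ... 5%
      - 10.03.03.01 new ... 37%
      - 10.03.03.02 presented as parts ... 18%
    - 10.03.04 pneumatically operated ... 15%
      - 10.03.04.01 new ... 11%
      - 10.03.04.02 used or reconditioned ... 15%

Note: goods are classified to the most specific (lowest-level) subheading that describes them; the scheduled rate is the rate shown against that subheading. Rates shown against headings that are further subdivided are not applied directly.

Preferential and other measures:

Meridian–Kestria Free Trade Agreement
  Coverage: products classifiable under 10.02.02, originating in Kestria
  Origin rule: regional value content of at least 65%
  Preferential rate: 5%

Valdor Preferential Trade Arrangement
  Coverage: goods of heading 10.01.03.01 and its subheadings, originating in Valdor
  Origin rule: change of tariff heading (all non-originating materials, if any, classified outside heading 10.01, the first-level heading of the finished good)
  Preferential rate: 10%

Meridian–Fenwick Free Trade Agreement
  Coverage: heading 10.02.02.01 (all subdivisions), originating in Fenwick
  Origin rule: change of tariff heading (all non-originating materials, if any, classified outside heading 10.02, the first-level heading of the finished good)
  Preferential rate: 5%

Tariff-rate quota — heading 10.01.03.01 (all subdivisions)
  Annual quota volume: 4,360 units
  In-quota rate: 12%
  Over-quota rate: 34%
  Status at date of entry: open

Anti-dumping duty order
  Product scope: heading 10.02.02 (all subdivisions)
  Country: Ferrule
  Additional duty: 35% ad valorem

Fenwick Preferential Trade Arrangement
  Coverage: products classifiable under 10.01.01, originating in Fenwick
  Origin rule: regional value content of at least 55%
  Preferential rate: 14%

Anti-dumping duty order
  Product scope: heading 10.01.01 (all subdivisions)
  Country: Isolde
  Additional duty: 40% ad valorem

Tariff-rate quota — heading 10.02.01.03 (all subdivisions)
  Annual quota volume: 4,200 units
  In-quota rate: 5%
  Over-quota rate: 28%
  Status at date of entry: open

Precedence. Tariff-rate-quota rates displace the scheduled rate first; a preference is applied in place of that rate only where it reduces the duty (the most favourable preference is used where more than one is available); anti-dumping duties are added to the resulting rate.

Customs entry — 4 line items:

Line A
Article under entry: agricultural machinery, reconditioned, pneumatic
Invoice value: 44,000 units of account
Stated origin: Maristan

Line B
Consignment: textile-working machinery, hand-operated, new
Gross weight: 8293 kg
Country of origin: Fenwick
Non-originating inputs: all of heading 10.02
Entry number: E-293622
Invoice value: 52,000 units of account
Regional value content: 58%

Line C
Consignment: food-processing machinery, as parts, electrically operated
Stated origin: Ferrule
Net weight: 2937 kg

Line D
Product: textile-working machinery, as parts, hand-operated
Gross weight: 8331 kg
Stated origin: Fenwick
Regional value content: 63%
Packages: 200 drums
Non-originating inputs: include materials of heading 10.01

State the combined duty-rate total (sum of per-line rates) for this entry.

109%

Line A: agricultural → 10.03; pneumatic → 10.03.04; reconditioned → 10.03.04.02. Scheduled 15%. No special measure applies. → 15%.
Line B: textile-working → 10.01; hand-operated → 10.01.01; new → 10.01.01.01. Scheduled 21%. Fenwick agreement on 10.02.02.01: 10.01.01.01 not covered; Fenwick agreement on 10.01.01: RVC ≥ 55% → 14% available; preferential 14%. → 14%.
Line C: food-processing → 10.02; electrically operated → 10.02.02; as parts → 10.02.02.02. Scheduled 31%. anti-dumping (Ferrule, 10.02.02): +35%; total 31% + 35% = 66%. → 66%.
Line D: textile-working → 10.01; hand-operated → 10.01.01; as parts → 10.01.01.02. Scheduled 14%. Fenwick agreement on 10.02.02.01: 10.01.01.02 not covered; Fenwick agreement on 10.01.01: RVC ≥ 55% → 14% available; preference 14% not lower than 14% → no reduction. → 14%.
Sum: 15% + 14% + 66% + 14% = 109%.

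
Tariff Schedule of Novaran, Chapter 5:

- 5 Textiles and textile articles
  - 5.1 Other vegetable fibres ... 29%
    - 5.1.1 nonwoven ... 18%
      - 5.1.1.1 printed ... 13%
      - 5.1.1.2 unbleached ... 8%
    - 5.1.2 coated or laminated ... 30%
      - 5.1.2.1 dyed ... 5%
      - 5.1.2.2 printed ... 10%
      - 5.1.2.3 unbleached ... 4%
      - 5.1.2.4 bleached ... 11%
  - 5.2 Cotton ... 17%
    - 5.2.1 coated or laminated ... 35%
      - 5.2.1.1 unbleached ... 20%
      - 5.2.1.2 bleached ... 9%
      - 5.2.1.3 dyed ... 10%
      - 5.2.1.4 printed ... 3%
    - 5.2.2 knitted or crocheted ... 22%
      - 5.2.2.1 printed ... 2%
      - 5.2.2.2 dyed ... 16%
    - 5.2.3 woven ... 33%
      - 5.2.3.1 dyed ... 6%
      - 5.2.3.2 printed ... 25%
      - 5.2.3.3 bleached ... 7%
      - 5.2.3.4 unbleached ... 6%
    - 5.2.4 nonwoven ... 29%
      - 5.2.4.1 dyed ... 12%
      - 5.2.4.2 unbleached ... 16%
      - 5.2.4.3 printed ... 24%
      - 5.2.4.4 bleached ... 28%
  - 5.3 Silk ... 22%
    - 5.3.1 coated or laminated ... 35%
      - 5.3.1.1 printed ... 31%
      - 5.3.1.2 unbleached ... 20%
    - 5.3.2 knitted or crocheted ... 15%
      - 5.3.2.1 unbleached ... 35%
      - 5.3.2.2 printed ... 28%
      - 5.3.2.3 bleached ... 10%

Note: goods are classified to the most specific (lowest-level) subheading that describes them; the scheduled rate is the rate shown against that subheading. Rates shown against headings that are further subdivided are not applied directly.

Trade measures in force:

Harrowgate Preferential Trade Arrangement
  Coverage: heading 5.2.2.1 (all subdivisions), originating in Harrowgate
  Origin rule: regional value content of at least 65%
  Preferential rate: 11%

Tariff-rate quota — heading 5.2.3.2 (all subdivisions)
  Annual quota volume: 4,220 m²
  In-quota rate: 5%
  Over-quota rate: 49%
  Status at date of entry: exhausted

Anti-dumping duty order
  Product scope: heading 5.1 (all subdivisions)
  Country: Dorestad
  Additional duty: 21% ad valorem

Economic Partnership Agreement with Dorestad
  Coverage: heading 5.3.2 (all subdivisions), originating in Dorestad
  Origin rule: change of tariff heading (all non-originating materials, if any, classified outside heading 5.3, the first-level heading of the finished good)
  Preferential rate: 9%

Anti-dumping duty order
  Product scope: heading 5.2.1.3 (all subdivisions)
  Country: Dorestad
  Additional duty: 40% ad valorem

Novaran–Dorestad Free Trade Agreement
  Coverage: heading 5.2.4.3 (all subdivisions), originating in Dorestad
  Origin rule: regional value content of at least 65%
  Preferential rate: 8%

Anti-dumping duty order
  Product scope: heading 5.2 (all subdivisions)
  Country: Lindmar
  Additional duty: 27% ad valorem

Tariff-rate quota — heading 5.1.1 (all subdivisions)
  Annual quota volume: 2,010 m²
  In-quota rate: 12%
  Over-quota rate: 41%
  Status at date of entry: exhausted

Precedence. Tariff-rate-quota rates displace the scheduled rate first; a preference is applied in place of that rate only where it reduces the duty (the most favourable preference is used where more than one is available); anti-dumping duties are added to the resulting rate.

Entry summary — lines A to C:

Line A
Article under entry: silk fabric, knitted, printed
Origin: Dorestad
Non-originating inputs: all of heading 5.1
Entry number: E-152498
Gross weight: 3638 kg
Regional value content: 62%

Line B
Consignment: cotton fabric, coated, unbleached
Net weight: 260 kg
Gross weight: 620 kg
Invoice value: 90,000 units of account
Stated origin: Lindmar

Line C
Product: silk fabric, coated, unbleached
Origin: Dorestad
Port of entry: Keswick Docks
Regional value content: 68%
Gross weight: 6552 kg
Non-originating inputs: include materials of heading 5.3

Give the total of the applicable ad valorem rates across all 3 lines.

Line A: silk → 5.3; knitted → 5.3.2; printed → 5.3.2.2. Scheduled 28%. Dorestad agreement on 5.3.2: CTH met → 9% available; Dorestad agreement on 5.2.4.3: 5.3.2.2 not covered; preferential 9%. → 9%.
Line B: cotton → 5.2; coated → 5.2.1; unbleached → 5.2.1.1. Scheduled 20%. anti-dumping (Lindmar, 5.2): +27%; total 20% + 27% = 47%. → 47%.
Line C: silk → 5.3; coated → 5.3.1; unbleached → 5.3.1.2. Scheduled 20%. Dorestad agreement on 5.3.2: 5.3.1.2 not covered; Dorestad agreement on 5.2.4.3: 5.3.1.2 not covered. → 20%.
Sum: 9% + 47% + 20% = 76%.

76%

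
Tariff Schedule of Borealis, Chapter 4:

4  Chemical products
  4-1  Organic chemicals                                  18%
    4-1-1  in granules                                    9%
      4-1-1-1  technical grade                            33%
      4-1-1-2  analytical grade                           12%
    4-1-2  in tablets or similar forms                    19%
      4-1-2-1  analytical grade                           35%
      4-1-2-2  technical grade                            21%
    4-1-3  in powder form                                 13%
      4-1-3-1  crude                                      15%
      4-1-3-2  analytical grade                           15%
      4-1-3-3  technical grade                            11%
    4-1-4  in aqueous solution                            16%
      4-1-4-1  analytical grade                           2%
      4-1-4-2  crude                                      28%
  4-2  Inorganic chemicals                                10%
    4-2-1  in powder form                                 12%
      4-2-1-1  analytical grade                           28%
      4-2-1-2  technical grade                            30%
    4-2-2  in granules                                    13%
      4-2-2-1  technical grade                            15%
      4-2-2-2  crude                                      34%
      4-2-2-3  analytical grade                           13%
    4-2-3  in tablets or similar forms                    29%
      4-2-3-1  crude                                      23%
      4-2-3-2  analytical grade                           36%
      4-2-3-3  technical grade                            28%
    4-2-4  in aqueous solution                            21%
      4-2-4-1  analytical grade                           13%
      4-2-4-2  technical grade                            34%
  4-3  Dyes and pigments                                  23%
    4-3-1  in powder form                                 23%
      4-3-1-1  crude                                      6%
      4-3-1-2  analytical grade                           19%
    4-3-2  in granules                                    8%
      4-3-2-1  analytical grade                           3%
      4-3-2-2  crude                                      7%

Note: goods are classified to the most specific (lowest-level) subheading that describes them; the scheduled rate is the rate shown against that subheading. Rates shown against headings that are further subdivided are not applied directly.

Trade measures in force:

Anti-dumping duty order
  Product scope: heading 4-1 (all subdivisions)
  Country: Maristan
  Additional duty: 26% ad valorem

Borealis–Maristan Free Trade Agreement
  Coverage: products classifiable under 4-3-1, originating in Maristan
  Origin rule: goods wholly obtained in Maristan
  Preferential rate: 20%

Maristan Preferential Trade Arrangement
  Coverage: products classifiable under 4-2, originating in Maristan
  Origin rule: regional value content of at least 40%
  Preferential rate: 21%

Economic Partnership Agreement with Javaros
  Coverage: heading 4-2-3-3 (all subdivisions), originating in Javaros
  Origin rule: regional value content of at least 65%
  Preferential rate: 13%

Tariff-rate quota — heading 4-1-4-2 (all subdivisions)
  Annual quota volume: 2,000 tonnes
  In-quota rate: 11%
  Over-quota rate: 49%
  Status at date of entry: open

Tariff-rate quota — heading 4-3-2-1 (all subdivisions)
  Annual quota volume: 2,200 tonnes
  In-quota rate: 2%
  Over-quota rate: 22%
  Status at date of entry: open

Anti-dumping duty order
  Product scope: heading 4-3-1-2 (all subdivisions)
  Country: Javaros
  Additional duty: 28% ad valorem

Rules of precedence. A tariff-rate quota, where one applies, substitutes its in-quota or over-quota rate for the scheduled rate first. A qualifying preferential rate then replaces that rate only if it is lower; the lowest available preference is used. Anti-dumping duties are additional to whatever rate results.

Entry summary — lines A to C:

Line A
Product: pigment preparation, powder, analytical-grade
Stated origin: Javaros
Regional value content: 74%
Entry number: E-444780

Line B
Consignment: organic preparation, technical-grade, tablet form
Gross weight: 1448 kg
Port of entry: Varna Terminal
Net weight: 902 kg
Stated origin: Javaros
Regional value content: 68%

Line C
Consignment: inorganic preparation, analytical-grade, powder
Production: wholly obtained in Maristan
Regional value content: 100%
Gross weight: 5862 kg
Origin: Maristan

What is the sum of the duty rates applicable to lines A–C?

89%

Line A: pigment → 4-3; powder → 4-3-1; analytical-grade → 4-3-1-2. Scheduled 19%. Javaros agreement on 4-2-3-3: 4-3-1-2 not covered; anti-dumping (Javaros, 4-3-1-2): +28%; total 19% + 28% = 47%. → 47%.
Line B: organic → 4-1; tablet form → 4-1-2; technical-grade → 4-1-2-2. Scheduled 21%. Javaros agreement on 4-2-3-3: 4-1-2-2 not covered. → 21%.
Line C: inorganic → 4-2; powder → 4-2-1; analytical-grade → 4-2-1-1. Scheduled 28%. Maristan agreement on 4-3-1: 4-2-1-1 not covered; Maristan agreement on 4-2: RVC ≥ 40% → 21% available; preferential 21%. → 21%.
Sum: 47% + 21% + 21% = 89%.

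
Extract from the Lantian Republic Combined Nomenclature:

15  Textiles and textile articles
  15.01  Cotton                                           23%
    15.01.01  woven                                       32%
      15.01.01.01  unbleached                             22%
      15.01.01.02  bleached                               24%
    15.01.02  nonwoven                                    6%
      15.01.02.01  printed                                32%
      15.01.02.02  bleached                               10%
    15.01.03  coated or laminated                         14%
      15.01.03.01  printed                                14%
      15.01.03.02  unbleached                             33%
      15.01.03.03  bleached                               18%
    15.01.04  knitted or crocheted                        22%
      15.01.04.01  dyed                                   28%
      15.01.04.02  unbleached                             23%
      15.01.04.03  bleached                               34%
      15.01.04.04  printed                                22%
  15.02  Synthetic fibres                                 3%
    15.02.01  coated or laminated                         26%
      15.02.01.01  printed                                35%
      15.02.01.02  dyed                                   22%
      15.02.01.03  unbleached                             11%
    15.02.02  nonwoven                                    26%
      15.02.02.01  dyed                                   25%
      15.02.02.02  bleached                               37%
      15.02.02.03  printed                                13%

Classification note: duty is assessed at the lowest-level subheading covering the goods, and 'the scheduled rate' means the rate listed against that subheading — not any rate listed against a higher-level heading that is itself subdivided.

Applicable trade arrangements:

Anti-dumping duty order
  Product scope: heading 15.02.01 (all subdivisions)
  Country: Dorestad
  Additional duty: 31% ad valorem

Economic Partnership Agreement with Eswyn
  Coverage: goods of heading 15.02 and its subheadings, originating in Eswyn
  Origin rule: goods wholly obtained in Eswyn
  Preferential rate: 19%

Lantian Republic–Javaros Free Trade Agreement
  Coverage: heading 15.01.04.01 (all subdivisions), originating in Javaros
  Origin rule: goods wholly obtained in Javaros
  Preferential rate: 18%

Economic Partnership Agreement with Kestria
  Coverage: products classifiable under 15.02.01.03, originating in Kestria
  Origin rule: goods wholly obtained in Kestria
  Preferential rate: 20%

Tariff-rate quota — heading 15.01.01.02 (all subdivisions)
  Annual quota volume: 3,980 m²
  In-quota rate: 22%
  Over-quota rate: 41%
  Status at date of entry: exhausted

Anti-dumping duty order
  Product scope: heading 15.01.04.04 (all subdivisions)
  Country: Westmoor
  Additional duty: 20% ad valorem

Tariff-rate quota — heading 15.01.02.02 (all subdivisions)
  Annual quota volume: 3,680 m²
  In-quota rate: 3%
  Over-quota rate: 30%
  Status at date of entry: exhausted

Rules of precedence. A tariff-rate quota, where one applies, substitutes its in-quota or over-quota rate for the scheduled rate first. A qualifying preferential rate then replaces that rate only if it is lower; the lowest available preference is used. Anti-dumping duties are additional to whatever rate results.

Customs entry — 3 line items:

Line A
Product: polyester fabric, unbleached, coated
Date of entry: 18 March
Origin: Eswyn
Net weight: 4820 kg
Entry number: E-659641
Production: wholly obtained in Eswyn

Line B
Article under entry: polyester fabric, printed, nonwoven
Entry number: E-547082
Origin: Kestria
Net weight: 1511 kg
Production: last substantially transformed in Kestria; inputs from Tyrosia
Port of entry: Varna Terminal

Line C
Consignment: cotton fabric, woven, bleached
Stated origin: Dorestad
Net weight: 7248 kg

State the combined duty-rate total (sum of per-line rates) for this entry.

Line A: polyester → 15.02; coated → 15.02.01; unbleached → 15.02.01.03. Scheduled 11%. Eswyn agreement on 15.02: wholly obtained → 19% available; preference 19% not lower than 11% → no reduction. → 11%.
Line B: polyester → 15.02; nonwoven → 15.02.02; printed → 15.02.02.03. Scheduled 13%. Kestria agreement on 15.02.01.03: 15.02.02.03 not covered. → 13%.
Line C: cotton → 15.01; woven → 15.01.01; bleached → 15.01.01.02. Scheduled 24%. quota on 15.01.01.02 exhausted → over-quota 41%. → 41%.
Sum: 11% + 13% + 41% = 65%.

65%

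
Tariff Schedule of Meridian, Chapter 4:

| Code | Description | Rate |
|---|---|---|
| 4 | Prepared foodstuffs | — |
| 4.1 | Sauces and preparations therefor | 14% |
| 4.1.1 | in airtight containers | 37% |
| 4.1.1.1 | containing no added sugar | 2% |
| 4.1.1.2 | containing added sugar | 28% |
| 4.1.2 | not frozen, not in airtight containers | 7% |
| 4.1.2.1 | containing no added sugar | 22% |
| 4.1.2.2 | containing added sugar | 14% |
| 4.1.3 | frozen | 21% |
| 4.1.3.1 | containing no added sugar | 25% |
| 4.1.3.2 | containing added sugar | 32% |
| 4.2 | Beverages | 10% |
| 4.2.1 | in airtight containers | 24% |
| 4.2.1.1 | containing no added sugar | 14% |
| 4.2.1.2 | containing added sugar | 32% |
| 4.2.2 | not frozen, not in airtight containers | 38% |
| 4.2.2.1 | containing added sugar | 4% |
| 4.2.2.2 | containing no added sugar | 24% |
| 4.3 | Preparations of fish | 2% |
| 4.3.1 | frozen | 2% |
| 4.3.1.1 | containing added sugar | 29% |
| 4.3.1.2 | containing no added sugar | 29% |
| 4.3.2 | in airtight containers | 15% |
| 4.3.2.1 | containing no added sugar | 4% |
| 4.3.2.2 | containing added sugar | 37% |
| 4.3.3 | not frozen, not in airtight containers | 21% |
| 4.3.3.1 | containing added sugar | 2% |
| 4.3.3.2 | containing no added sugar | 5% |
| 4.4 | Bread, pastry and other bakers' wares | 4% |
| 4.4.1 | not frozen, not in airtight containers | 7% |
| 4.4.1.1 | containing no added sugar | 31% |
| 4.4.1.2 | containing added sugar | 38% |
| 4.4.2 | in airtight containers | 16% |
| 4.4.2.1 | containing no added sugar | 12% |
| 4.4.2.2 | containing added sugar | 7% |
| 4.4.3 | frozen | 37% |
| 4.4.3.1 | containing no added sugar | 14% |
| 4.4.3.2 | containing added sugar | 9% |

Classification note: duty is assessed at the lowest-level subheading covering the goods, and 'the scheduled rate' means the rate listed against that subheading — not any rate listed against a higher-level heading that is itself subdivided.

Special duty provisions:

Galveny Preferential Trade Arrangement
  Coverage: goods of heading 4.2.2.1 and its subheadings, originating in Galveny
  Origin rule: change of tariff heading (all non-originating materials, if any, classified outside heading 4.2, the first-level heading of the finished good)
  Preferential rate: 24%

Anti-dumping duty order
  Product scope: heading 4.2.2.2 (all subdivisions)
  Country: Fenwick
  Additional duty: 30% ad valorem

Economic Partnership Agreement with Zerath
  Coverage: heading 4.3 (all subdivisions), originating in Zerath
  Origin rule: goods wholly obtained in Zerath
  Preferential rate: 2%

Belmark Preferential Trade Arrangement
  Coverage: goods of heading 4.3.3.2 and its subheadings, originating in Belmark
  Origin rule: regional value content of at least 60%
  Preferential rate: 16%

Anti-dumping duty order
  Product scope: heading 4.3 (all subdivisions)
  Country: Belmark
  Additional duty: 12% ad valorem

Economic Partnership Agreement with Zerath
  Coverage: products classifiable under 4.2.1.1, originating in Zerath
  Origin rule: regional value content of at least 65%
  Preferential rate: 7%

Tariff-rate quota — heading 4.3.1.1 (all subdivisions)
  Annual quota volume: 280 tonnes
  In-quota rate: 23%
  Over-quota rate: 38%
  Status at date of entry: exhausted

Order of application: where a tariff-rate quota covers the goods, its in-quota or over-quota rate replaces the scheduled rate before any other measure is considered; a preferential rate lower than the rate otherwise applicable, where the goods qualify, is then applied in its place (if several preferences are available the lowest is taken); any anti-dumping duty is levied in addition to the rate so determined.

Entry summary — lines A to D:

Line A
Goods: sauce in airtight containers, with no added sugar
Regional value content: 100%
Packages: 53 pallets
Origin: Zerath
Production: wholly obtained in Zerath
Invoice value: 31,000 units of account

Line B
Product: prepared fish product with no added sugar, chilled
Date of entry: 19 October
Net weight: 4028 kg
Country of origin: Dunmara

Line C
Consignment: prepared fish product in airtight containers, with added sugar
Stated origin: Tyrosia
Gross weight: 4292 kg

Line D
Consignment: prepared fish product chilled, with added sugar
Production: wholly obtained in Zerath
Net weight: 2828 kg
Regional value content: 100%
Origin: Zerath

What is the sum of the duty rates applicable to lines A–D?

Line A: sauce → 4.1; in airtight containers → 4.1.1; with no added sugar → 4.1.1.1. Scheduled 2%. Zerath agreement on 4.3: 4.1.1.1 not covered; Zerath agreement on 4.2.1.1: 4.1.1.1 not covered. → 2%.
Line B: prepared fish product → 4.3; chilled → 4.3.3; with no added sugar → 4.3.3.2. Scheduled 5%. No special measure applies. → 5%.
Line C: prepared fish product → 4.3; in airtight containers → 4.3.2; with added sugar → 4.3.2.2. Scheduled 37%. No special measure applies. → 37%.
Line D: prepared fish product → 4.3; chilled → 4.3.3; with added sugar → 4.3.3.1. Scheduled 2%. Zerath agreement on 4.3: wholly obtained → 2% available; Zerath agreement on 4.2.1.1: 4.3.3.1 not covered; preference 2% not lower than 2% → no reduction. → 2%.
Sum: 2% + 5% + 37% + 2% = 46%.

46%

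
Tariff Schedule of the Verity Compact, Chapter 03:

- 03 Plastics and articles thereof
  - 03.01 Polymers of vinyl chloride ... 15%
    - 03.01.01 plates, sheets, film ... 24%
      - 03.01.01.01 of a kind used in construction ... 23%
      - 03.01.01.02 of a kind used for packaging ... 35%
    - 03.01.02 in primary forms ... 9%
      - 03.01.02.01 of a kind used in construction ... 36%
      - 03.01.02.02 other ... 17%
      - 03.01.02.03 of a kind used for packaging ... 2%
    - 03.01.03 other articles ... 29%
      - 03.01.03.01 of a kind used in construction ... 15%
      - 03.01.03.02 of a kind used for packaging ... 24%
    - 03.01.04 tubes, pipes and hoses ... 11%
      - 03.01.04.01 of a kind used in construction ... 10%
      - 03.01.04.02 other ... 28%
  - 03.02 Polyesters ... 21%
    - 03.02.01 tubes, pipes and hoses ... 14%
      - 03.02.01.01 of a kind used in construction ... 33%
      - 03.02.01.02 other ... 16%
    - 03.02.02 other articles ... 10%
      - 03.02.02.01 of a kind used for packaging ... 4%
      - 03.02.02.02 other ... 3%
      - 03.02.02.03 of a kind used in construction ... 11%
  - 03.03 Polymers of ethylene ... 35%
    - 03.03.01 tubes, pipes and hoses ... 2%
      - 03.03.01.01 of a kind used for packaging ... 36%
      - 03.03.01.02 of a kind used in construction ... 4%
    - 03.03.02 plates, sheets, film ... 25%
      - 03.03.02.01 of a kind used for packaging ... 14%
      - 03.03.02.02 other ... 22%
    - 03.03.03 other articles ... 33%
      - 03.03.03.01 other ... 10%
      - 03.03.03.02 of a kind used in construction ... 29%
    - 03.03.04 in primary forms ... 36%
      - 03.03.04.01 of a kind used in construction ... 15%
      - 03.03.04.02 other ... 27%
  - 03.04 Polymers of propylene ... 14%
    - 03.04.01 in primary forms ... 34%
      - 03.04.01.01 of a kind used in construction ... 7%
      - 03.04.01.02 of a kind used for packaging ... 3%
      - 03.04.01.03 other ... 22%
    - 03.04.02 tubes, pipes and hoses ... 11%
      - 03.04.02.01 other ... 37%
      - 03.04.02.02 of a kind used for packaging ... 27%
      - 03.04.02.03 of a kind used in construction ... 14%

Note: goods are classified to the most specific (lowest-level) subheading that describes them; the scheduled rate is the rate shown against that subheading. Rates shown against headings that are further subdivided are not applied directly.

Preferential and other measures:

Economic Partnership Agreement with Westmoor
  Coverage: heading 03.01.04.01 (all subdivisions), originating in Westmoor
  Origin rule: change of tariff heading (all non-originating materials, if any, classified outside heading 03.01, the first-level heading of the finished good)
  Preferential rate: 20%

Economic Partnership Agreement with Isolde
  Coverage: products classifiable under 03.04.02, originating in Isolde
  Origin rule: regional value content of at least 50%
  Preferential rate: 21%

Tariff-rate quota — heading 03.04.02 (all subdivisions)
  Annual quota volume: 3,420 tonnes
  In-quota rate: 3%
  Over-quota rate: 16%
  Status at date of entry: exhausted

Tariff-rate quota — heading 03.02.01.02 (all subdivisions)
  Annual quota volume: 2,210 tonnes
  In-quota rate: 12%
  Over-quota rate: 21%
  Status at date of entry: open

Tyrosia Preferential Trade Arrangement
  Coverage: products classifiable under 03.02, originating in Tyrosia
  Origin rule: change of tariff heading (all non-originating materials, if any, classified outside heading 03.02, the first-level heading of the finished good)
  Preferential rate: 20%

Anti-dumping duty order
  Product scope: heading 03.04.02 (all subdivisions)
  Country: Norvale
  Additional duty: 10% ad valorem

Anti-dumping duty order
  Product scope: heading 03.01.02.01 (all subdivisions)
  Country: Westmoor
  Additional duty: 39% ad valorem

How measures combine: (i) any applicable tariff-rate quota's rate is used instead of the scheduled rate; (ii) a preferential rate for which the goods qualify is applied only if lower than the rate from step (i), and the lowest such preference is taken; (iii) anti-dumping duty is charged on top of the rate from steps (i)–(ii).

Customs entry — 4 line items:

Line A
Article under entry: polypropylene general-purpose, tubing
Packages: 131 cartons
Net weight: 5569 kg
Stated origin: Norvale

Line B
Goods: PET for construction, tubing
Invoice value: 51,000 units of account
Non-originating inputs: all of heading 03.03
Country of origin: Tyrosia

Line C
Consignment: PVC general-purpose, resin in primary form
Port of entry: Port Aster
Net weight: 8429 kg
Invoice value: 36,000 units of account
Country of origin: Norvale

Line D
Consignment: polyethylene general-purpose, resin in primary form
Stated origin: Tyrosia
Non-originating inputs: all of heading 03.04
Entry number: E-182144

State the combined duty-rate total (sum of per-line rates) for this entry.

Line A: polypropylene → 03.04; tubing → 03.04.02; general-purpose → 03.04.02.01. Scheduled 37%. quota on 03.04.02 exhausted → over-quota 16%; anti-dumping (Norvale, 03.04.02): +10%; total 16% + 10% = 26%. → 26%.
Line B: PET → 03.02; tubing → 03.02.01; for construction → 03.02.01.01. Scheduled 33%. Tyrosia agreement on 03.02: CTH met → 20% available; preferential 20%. → 20%.
Line C: PVC → 03.01; resin in primary form → 03.01.02; general-purpose → 03.01.02.02. Scheduled 17%. No special measure applies. → 17%.
Line D: polyethylene → 03.03; resin in primary form → 03.03.04; general-purpose → 03.03.04.02. Scheduled 27%. Tyrosia agreement on 03.02: 03.03.04.02 not covered. → 27%.
Sum: 26% + 20% + 17% + 27% = 90%.

90%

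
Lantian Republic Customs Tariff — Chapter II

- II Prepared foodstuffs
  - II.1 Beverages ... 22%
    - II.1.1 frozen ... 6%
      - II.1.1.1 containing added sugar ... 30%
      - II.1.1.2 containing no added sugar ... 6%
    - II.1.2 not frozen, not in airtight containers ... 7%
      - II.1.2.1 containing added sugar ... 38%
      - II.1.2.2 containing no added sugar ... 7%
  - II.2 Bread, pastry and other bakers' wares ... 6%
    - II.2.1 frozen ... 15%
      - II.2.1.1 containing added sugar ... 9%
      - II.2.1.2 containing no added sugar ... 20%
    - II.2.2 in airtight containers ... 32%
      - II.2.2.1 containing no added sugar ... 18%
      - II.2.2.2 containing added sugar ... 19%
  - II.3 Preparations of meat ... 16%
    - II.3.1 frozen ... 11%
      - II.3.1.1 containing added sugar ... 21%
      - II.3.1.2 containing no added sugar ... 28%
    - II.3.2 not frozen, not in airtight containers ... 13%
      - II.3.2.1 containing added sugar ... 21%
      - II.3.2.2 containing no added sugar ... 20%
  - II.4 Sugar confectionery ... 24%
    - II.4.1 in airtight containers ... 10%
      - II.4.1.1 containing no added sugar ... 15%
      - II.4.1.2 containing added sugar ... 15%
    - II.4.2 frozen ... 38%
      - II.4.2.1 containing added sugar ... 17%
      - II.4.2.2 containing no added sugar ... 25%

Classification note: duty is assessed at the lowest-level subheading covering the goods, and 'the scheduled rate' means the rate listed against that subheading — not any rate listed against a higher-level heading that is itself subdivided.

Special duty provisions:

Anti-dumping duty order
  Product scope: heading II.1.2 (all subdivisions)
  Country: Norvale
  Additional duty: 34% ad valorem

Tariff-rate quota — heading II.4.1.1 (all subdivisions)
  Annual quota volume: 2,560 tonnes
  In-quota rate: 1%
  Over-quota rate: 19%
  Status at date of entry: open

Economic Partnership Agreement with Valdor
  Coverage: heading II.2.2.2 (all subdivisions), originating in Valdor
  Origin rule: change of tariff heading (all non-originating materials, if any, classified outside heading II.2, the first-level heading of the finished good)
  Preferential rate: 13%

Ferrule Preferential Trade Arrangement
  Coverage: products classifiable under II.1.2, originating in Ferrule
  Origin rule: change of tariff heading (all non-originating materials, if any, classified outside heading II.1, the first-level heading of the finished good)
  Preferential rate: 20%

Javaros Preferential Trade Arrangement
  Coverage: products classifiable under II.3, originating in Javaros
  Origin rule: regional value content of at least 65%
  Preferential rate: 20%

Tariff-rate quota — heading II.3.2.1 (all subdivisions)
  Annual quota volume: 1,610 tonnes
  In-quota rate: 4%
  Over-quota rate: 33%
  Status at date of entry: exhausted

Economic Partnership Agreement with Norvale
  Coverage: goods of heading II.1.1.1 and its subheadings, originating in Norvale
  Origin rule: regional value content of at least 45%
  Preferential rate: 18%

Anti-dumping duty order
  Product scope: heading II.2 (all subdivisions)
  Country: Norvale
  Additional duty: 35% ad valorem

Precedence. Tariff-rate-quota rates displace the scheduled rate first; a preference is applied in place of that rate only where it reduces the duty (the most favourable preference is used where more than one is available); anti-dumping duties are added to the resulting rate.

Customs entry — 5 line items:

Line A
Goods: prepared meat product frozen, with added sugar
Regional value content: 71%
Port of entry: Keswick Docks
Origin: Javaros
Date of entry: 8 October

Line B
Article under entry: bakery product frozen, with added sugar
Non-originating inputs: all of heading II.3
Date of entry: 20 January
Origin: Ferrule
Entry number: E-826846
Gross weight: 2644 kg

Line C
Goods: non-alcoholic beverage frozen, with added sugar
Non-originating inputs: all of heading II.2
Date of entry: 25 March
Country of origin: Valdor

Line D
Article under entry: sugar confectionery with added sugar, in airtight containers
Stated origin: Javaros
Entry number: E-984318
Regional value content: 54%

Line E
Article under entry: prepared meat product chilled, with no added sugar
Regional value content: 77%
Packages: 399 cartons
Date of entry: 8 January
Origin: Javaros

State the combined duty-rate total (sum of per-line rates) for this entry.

94%

Line A: prepared meat product → II.3; frozen → II.3.1; with added sugar → II.3.1.1. Scheduled 21%. Javaros agreement on II.3: RVC ≥ 65% → 20% available; preferential 20%. → 20%.
Line B: bakery product → II.2; frozen → II.2.1; with added sugar → II.2.1.1. Scheduled 9%. Ferrule agreement on II.1.2: II.2.1.1 not covered. → 9%.
Line C: non-alcoholic beverage → II.1; frozen → II.1.1; with added sugar → II.1.1.1. Scheduled 30%. Valdor agreement on II.2.2.2: II.1.1.1 not covered. → 30%.
Line D: sugar confectionery → II.4; in airtight containers → II.4.1; with added sugar → II.4.1.2. Scheduled 15%. Javaros agreement on II.3: II.4.1.2 not covered. → 15%.
Line E: prepared meat product → II.3; chilled → II.3.2; with no added sugar → II.3.2.2. Scheduled 20%. Javaros agreement on II.3: RVC ≥ 65% → 20% available; preference 20% not lower than 20% → no reduction. → 20%.
Sum: 20% + 9% + 30% + 15% + 20% = 94%.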